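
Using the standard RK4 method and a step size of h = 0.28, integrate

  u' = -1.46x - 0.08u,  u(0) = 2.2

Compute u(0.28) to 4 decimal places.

2.0945

RK4: k1 = f(x_n, u_n); k2 = f(x_n + h/2, u_n + (h/2)·k1); k3 = f(x_n + h/2, u_n + (h/2)·k2); k4 = f(x_n + h, u_n + h·k3); u_{n+1} = u_n + (h/6)·(k1 + 2k2 + 2k3 + k4).
x=0.000000, u=2.200000:
  k1 = f(0.000000, 2.200000) = -0.176000
  k2 = f(0.140000, 2.175360) = -0.378429
  k3 = f(0.140000, 2.147020) = -0.376162
  k4 = f(0.280000, 2.094675) = -0.576374
  u ← 2.200000 + (0.28/6)·(k1 + 2k2 + 2k3 + k4) = 2.094461
u(0.28) ≈ 2.0945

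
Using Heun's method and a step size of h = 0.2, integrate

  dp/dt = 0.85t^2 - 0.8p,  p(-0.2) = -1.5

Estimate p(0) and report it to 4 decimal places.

-1.2763

Heun: k1 = f(t_n, p_n); k2 = f(t_n + h, p_n + h·k1); p_{n+1} = p_n + (h/2)·(k1 + k2).
t=-0.200000, p=-1.500000:
  k1 = f(-0.200000, -1.500000) = 1.234000
  k2 = f(0.000000, -1.253200) = 1.002560
  p ← -1.500000 + (0.2/2)·(1.234000 + 1.002560) = -1.276344
p(0) ≈ -1.2763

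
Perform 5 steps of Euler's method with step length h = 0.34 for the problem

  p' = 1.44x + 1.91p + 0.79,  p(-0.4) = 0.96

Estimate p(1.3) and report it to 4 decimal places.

Euler: p_{n+1} = p_n + h·f(x_n, p_n).
x=-0.400000, p=0.960000: f=2.047600 → p ← 0.960000 + 0.34·2.047600 = 1.656184
x=-0.060000, p=1.656184: f=3.866911 → p ← 1.656184 + 0.34·3.866911 = 2.970934
x=0.280000, p=2.970934: f=6.867684 → p ← 2.970934 + 0.34·6.867684 = 5.305946
x=0.620000, p=5.305946: f=11.817158 → p ← 5.305946 + 0.34·11.817158 = 9.323780
x=0.960000, p=9.323780: f=19.980820 → p ← 9.323780 + 0.34·19.980820 = 16.117259
p(1.3) ≈ 16.1173

16.1173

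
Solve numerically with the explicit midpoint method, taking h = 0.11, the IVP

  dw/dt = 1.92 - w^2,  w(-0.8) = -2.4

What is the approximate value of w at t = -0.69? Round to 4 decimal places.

-2.9388

Midpoint: k1 = f(t_n, w_n); k2 = f(t_n + h/2, w_n + (h/2)·k1); w_{n+1} = w_n + h·k2.
t=-0.800000, w=-2.400000:
  k1 = f(-0.800000, -2.400000) = -3.840000
  k2 = f(-0.745000, -2.611200) = -4.898365
  w ← -2.400000 + 0.11·(-4.898365) = -2.938820
w(-0.69) ≈ -2.9388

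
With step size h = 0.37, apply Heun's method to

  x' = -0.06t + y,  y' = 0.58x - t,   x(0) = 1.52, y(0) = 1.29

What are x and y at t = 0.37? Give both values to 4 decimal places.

2.0535, 1.5990

Heun on (x,y): k1 = f(t_n, state_n); k2 = f(t_n + h, state_n + h·k1); state_{n+1} = state_n + (h/2)·(k1 + k2).
0.000000: (1.520000, 1.290000)
  k1 = (1.290000, 0.881600)
  predictor → (1.997300, 1.616192)
  k2 = (1.593992, 0.788434)
  → (2.053539, 1.598956)
(x(0.37), y(0.37)) ≈ (2.0535, 1.5990)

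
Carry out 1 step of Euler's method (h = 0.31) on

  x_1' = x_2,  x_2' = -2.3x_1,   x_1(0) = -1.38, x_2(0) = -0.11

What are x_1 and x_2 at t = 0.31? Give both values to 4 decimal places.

Euler on (x_1,x_2): x_1_{n+1} = x_1_n + h·x_1', x_2_{n+1} = x_2_n + h·x_2'.
0.000000: (-1.380000, -0.110000); f=(-0.110000, 3.174000) → (-1.414100, 0.873940)
(x_1(0.31), x_2(0.31)) ≈ (-1.4141, 0.8739)

-1.4141, 0.8739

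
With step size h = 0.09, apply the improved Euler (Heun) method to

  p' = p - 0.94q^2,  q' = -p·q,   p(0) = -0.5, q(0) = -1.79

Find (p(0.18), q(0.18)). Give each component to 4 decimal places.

-1.2648, -2.0835

Heun on (p,q): k1 = f(t_n, state_n); k2 = f(t_n + h, state_n + h·k1); state_{n+1} = state_n + (h/2)·(k1 + k2).
0.000000: (-0.500000, -1.790000)
  k1 = (-3.511854, -0.895000)
  predictor → (-0.816067, -1.870550)
  k2 = (-4.105087, -1.526494)
  → (-0.842762, -1.898967)
0.090000: (-0.842762, -1.898967)
  k1 = (-4.232474, -1.600378)
  predictor → (-1.223685, -2.043001)
  k2 = (-5.147108, -2.499990)
  → (-1.264844, -2.083484)
(p(0.18), q(0.18)) ≈ (-1.2648, -2.0835)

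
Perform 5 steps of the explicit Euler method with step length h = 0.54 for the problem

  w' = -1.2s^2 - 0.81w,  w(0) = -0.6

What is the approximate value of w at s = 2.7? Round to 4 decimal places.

Euler: w_{n+1} = w_n + h·f(s_n, w_n).
s=0.000000, w=-0.600000: f=0.486000 → w ← -0.600000 + 0.54·0.486000 = -0.337560
s=0.540000, w=-0.337560: f=-0.076496 → w ← -0.337560 + 0.54·(-0.076496) = -0.378868
s=1.080000, w=-0.378868: f=-1.092797 → w ← -0.378868 + 0.54·(-1.092797) = -0.968978
s=1.620000, w=-0.968978: f=-2.364408 → w ← -0.968978 + 0.54·(-2.364408) = -2.245758
s=2.160000, w=-2.245758: f=-3.779656 → w ← -2.245758 + 0.54·(-3.779656) = -4.286772
w(2.7) ≈ -4.2868

-4.2868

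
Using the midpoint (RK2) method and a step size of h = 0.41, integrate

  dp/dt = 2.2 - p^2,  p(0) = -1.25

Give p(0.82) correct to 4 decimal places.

Midpoint: k1 = f(t_n, p_n); k2 = f(t_n + h/2, p_n + (h/2)·k1); p_{n+1} = p_n + h·k2.
t=0.000000, p=-1.250000:
  k1 = f(0.000000, -1.250000) = 0.637500
  k2 = f(0.205000, -1.119312) = 0.947140
  p ← -1.250000 + 0.41·0.947140 = -0.861673
t=0.410000, p=-0.861673:
  k1 = f(0.410000, -0.861673) = 1.457520
  k2 = f(0.615000, -0.562881) = 1.883165
  p ← -0.861673 + 0.41·1.883165 = -0.089575
p(0.82) ≈ -0.0896

-0.0896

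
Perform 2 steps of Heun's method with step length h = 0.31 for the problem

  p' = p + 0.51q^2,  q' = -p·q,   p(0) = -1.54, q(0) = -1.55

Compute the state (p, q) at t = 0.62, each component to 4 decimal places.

Heun on (p,q): k1 = f(t_n, state_n); k2 = f(t_n + h, state_n + h·k1); state_{n+1} = state_n + (h/2)·(k1 + k2).
0.000000: (-1.540000, -1.550000)
  k1 = (-0.314725, -2.387000)
  predictor → (-1.637565, -2.289970)
  k2 = (1.036856, -3.749974)
  → (-1.428070, -2.501231)
0.310000: (-1.428070, -2.501231)
  k1 = (1.762570, -3.571932)
  predictor → (-0.881673, -3.608530)
  k2 = (5.759286, -3.181543)
  → (-0.262182, -3.548020)
(p(0.62), q(0.62)) ≈ (-0.2622, -3.5480)

-0.2622, -3.5480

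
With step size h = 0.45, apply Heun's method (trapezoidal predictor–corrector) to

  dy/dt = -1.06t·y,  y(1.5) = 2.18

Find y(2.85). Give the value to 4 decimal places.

Heun: k1 = f(t_n, y_n); k2 = f(t_n + h, y_n + h·k1); y_{n+1} = y_n + (h/2)·(k1 + k2).
t=1.500000, y=2.180000:
  k1 = f(1.500000, 2.180000) = -3.466200
  k2 = f(1.950000, 0.620210) = -1.281974
  y ← 2.180000 + (0.45/2)·(-3.466200 + (-1.281974)) = 1.111661
t=1.950000, y=1.111661:
  k1 = f(1.950000, 1.111661) = -2.297803
  k2 = f(2.400000, 0.077650) = -0.197540
  y ← 1.111661 + (0.45/2)·(-2.297803 + (-0.197540)) = 0.550209
t=2.400000, y=0.550209:
  k1 = f(2.400000, 0.550209) = -1.399731
  k2 = f(2.850000, -0.079670) = 0.240684
  y ← 0.550209 + (0.45/2)·(-1.399731 + 0.240684) = 0.289423
y(2.85) ≈ 0.2894

0.2894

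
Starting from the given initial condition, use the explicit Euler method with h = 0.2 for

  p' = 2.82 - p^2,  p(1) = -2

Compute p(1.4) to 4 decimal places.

-2.6719

Euler: p_{n+1} = p_n + h·f(s_n, p_n).
s=1.000000, p=-2.000000: f=-1.180000 → p ← -2.000000 + 0.2·(-1.180000) = -2.236000
s=1.200000, p=-2.236000: f=-2.179696 → p ← -2.236000 + 0.2·(-2.179696) = -2.671939
p(1.4) ≈ -2.6719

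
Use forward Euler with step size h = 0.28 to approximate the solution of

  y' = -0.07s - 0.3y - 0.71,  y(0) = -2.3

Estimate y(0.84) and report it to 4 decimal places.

-2.3314

Euler: y_{n+1} = y_n + h·f(s_n, y_n).
s=0.000000, y=-2.300000: f=-0.020000 → y ← -2.300000 + 0.28·(-0.020000) = -2.305600
s=0.280000, y=-2.305600: f=-0.037920 → y ← -2.305600 + 0.28·(-0.037920) = -2.316218
s=0.560000, y=-2.316218: f=-0.054335 → y ← -2.316218 + 0.28·(-0.054335) = -2.331431
y(0.84) ≈ -2.3314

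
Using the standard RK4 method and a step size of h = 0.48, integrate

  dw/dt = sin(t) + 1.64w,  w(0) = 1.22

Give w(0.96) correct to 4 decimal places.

RK4: k1 = f(t_n, w_n); k2 = f(t_n + h/2, w_n + (h/2)·k1); k3 = f(t_n + h/2, w_n + (h/2)·k2); k4 = f(t_n + h, w_n + h·k3); w_{n+1} = w_n + (h/6)·(k1 + 2k2 + 2k3 + k4).
t=0.000000, w=1.220000:
  k1 = f(0.000000, 1.220000) = 2.000800
  k2 = f(0.240000, 1.700192) = 3.026018
  k3 = f(0.240000, 1.946244) = 3.429543
  k4 = f(0.480000, 2.866181) = 5.162316
  w ← 1.220000 + (0.48/6)·(k1 + 2k2 + 2k3 + k4) = 2.825939
t=0.480000, w=2.825939:
  k1 = f(0.480000, 2.825939) = 5.096319
  k2 = f(0.720000, 4.049056) = 7.299836
  k3 = f(0.720000, 4.577900) = 8.167140
  k4 = f(0.960000, 6.746166) = 11.882904
  w ← 2.825939 + (0.48/6)·(k1 + 2k2 + 2k3 + k4) = 6.658993
w(0.96) ≈ 6.6590

6.6590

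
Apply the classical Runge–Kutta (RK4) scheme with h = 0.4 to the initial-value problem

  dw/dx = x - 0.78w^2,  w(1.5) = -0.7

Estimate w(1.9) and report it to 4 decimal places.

RK4: k1 = f(x_n, w_n); k2 = f(x_n + h/2, w_n + (h/2)·k1); k3 = f(x_n + h/2, w_n + (h/2)·k2); k4 = f(x_n + h, w_n + h·k3); w_{n+1} = w_n + (h/6)·(k1 + 2k2 + 2k3 + k4).
x=1.500000, w=-0.700000:
  k1 = f(1.500000, -0.700000) = 1.117800
  k2 = f(1.700000, -0.476440) = 1.522944
  k3 = f(1.700000, -0.395411) = 1.578047
  k4 = f(1.900000, -0.068781) = 1.896310
  w ← -0.700000 + (0.4/6)·(k1 + 2k2 + 2k3 + k4) = -0.085594
w(1.9) ≈ -0.0856

-0.0856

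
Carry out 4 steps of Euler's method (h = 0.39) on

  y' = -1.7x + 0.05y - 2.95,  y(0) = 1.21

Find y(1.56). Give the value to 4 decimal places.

-5.0029

Euler: y_{n+1} = y_n + h·f(x_n, y_n).
x=0.000000, y=1.210000: f=-2.889500 → y ← 1.210000 + 0.39·(-2.889500) = 0.083095
x=0.390000, y=0.083095: f=-3.608845 → y ← 0.083095 + 0.39·(-3.608845) = -1.324355
x=0.780000, y=-1.324355: f=-4.342218 → y ← -1.324355 + 0.39·(-4.342218) = -3.017820
x=1.170000, y=-3.017820: f=-5.089891 → y ← -3.017820 + 0.39·(-5.089891) = -5.002877
y(1.56) ≈ -5.0029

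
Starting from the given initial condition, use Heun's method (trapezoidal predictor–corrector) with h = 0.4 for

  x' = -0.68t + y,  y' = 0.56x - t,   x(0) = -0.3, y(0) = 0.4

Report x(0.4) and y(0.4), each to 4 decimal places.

-0.2078, 0.2707

Heun on (x,y): k1 = f(t_n, state_n); k2 = f(t_n + h, state_n + h·k1); state_{n+1} = state_n + (h/2)·(k1 + k2).
0.000000: (-0.300000, 0.400000)
  k1 = (0.400000, -0.168000)
  predictor → (-0.140000, 0.332800)
  k2 = (0.060800, -0.478400)
  → (-0.207840, 0.270720)
(x(0.4), y(0.4)) ≈ (-0.2078, 0.2707)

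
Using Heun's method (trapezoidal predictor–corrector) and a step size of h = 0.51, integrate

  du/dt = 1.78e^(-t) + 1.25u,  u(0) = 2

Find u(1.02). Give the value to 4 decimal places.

Heun: k1 = f(t_n, u_n); k2 = f(t_n + h, u_n + h·k1); u_{n+1} = u_n + (h/2)·(k1 + k2).
t=0.000000, u=2.000000:
  k1 = f(0.000000, 2.000000) = 4.280000
  k2 = f(0.510000, 4.182800) = 6.297382
  u ← 2.000000 + (0.51/2)·(4.280000 + 6.297382) = 4.697232
t=0.510000, u=4.697232:
  k1 = f(0.510000, 4.697232) = 6.940423
  k2 = f(1.020000, 8.236848) = 10.937919
  u ← 4.697232 + (0.51/2)·(6.940423 + 10.937919) = 9.256210
u(1.02) ≈ 9.2562

9.2562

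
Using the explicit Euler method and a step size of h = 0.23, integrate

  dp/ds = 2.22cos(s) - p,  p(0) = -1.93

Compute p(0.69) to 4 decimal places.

0.2620

Euler: p_{n+1} = p_n + h·f(s_n, p_n).
s=0.000000, p=-1.930000: f=4.150000 → p ← -1.930000 + 0.23·4.150000 = -0.975500
s=0.230000, p=-0.975500: f=3.137039 → p ← -0.975500 + 0.23·3.137039 = -0.253981
s=0.460000, p=-0.253981: f=2.243217 → p ← -0.253981 + 0.23·2.243217 = 0.261959
p(0.69) ≈ 0.2620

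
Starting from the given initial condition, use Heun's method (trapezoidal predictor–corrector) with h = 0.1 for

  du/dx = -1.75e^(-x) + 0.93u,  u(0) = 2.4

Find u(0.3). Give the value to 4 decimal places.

2.6440

Heun: k1 = f(x_n, u_n); k2 = f(x_n + h, u_n + h·k1); u_{n+1} = u_n + (h/2)·(k1 + k2).
x=0.000000, u=2.400000:
  k1 = f(0.000000, 2.400000) = 0.482000
  k2 = f(0.100000, 2.448200) = 0.693361
  u ← 2.400000 + (0.1/2)·(0.482000 + 0.693361) = 2.458768
x=0.100000, u=2.458768:
  k1 = f(0.100000, 2.458768) = 0.703189
  k2 = f(0.200000, 2.529087) = 0.919272
  u ← 2.458768 + (0.1/2)·(0.703189 + 0.919272) = 2.539891
x=0.200000, u=2.539891:
  k1 = f(0.200000, 2.539891) = 0.929320
  k2 = f(0.300000, 2.632823) = 1.152094
  u ← 2.539891 + (0.1/2)·(0.929320 + 1.152094) = 2.643962
u(0.3) ≈ 2.6440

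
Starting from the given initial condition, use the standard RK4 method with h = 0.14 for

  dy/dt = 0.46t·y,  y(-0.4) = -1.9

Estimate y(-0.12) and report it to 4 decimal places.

RK4: k1 = f(t_n, y_n); k2 = f(t_n + h/2, y_n + (h/2)·k1); k3 = f(t_n + h/2, y_n + (h/2)·k2); k4 = f(t_n + h, y_n + h·k3); y_{n+1} = y_n + (h/6)·(k1 + 2k2 + 2k3 + k4).
t=-0.400000, y=-1.900000:
  k1 = f(-0.400000, -1.900000) = 0.349600
  k2 = f(-0.330000, -1.875528) = 0.284705
  k3 = f(-0.330000, -1.880071) = 0.285395
  k4 = f(-0.260000, -1.860045) = 0.222461
  y ← -1.900000 + (0.14/6)·(k1 + 2k2 + 2k3 + k4) = -1.860047
t=-0.260000, y=-1.860047:
  k1 = f(-0.260000, -1.860047) = 0.222462
  k2 = f(-0.190000, -1.844475) = 0.161207
  k3 = f(-0.190000, -1.848763) = 0.161582
  k4 = f(-0.120000, -1.837426) = 0.101426
  y ← -1.860047 + (0.14/6)·(k1 + 2k2 + 2k3 + k4) = -1.837426
y(-0.12) ≈ -1.8374

-1.8374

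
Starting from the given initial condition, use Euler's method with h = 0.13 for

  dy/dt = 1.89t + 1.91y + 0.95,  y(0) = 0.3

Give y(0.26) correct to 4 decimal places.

Euler: y_{n+1} = y_n + h·f(t_n, y_n).
t=0.000000, y=0.300000: f=1.523000 → y ← 0.300000 + 0.13·1.523000 = 0.497990
t=0.130000, y=0.497990: f=2.146861 → y ← 0.497990 + 0.13·2.146861 = 0.777082
y(0.26) ≈ 0.7771

0.7771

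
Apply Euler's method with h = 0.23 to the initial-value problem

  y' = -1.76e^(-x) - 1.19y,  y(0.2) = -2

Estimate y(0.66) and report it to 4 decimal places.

Euler: y_{n+1} = y_n + h·f(x_n, y_n).
x=0.200000, y=-2.000000: f=0.939034 → y ← -2.000000 + 0.23·0.939034 = -1.784022
x=0.430000, y=-1.784022: f=0.978090 → y ← -1.784022 + 0.23·0.978090 = -1.559061
y(0.66) ≈ -1.5591

-1.5591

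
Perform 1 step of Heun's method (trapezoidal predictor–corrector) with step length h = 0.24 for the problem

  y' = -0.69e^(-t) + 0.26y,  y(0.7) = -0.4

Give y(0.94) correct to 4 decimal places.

-0.5018

Heun: k1 = f(t_n, y_n); k2 = f(t_n + h, y_n + h·k1); y_{n+1} = y_n + (h/2)·(k1 + k2).
t=0.700000, y=-0.400000:
  k1 = f(0.700000, -0.400000) = -0.446644
  k2 = f(0.940000, -0.507195) = -0.401404
  y ← -0.400000 + (0.24/2)·(-0.446644 + (-0.401404)) = -0.501766
y(0.94) ≈ -0.5018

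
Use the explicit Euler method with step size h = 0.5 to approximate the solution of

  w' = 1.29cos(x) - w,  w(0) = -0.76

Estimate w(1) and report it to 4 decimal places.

Euler: w_{n+1} = w_n + h·f(x_n, w_n).
x=0.000000, w=-0.760000: f=2.050000 → w ← -0.760000 + 0.5·2.050000 = 0.265000
x=0.500000, w=0.265000: f=0.867082 → w ← 0.265000 + 0.5·0.867082 = 0.698541
w(1) ≈ 0.6985

0.6985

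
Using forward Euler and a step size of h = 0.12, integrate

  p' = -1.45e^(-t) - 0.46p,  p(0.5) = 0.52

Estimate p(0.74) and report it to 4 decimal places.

0.2709

Euler: p_{n+1} = p_n + h·f(t_n, p_n).
t=0.500000, p=0.520000: f=-1.118669 → p ← 0.520000 + 0.12·(-1.118669) = 0.385760
t=0.620000, p=0.385760: f=-0.957469 → p ← 0.385760 + 0.12·(-0.957469) = 0.270863
p(0.74) ≈ 0.2709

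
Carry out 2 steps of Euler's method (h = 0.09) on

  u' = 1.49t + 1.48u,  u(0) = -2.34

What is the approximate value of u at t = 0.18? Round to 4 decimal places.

Euler: u_{n+1} = u_n + h·f(t_n, u_n).
t=0.000000, u=-2.340000: f=-3.463200 → u ← -2.340000 + 0.09·(-3.463200) = -2.651688
t=0.090000, u=-2.651688: f=-3.790398 → u ← -2.651688 + 0.09·(-3.790398) = -2.992824
u(0.18) ≈ -2.9928

-2.9928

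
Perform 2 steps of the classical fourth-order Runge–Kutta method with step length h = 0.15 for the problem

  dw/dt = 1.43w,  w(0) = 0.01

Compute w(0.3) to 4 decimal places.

RK4: k1 = f(t_n, w_n); k2 = f(t_n + h/2, w_n + (h/2)·k1); k3 = f(t_n + h/2, w_n + (h/2)·k2); k4 = f(t_n + h, w_n + h·k3); w_{n+1} = w_n + (h/6)·(k1 + 2k2 + 2k3 + k4).
t=0.000000, w=0.010000:
  k1 = f(0.000000, 0.010000) = 0.014300
  k2 = f(0.075000, 0.011073) = 0.015834
  k3 = f(0.075000, 0.011188) = 0.015998
  k4 = f(0.150000, 0.012400) = 0.017732
  w ← 0.010000 + (0.15/6)·(k1 + 2k2 + 2k3 + k4) = 0.012392
t=0.150000, w=0.012392:
  k1 = f(0.150000, 0.012392) = 0.017721
  k2 = f(0.225000, 0.013721) = 0.019622
  k3 = f(0.225000, 0.013864) = 0.019826
  k4 = f(0.300000, 0.015366) = 0.021974
  w ← 0.012392 + (0.15/6)·(k1 + 2k2 + 2k3 + k4) = 0.015357
w(0.3) ≈ 0.0154

0.0154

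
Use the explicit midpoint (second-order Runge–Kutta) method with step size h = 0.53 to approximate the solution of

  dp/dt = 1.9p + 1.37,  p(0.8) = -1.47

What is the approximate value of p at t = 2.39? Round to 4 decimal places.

Midpoint: k1 = f(t_n, p_n); k2 = f(t_n + h/2, p_n + (h/2)·k1); p_{n+1} = p_n + h·k2.
t=0.800000, p=-1.470000:
  k1 = f(0.800000, -1.470000) = -1.423000
  k2 = f(1.065000, -1.847095) = -2.139480
  p ← -1.470000 + 0.53·(-2.139480) = -2.603925
t=1.330000, p=-2.603925:
  k1 = f(1.330000, -2.603925) = -3.577457
  k2 = f(1.595000, -3.551951) = -5.378706
  p ← -2.603925 + 0.53·(-5.378706) = -5.454639
t=1.860000, p=-5.454639:
  k1 = f(1.860000, -5.454639) = -8.993814
  k2 = f(2.125000, -7.838000) = -13.522200
  p ← -5.454639 + 0.53·(-13.522200) = -12.621405
p(2.39) ≈ -12.6214

-12.6214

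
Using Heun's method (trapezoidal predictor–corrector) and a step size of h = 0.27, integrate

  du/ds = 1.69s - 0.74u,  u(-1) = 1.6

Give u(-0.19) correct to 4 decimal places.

Heun: k1 = f(s_n, u_n); k2 = f(s_n + h, u_n + h·k1); u_{n+1} = u_n + (h/2)·(k1 + k2).
s=-1.000000, u=1.600000:
  k1 = f(-1.000000, 1.600000) = -2.874000
  k2 = f(-0.730000, 0.824020) = -1.843475
  u ← 1.600000 + (0.27/2)·(-2.874000 + (-1.843475)) = 0.963141
s=-0.730000, u=0.963141:
  k1 = f(-0.730000, 0.963141) = -1.946424
  k2 = f(-0.460000, 0.437606) = -1.101229
  u ← 0.963141 + (0.27/2)·(-1.946424 + (-1.101229)) = 0.551708
s=-0.460000, u=0.551708:
  k1 = f(-0.460000, 0.551708) = -1.185664
  k2 = f(-0.190000, 0.231579) = -0.492468
  u ← 0.551708 + (0.27/2)·(-1.185664 + (-0.492468)) = 0.325160
u(-0.19) ≈ 0.3252

0.3252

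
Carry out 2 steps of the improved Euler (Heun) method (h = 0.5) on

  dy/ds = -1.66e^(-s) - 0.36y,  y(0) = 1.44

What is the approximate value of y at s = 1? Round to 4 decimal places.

0.1528

Heun: k1 = f(s_n, y_n); k2 = f(s_n + h, y_n + h·k1); y_{n+1} = y_n + (h/2)·(k1 + k2).
s=0.000000, y=1.440000:
  k1 = f(0.000000, 1.440000) = -2.178400
  k2 = f(0.500000, 0.350800) = -1.133129
  y ← 1.440000 + (0.5/2)·(-2.178400 + (-1.133129)) = 0.612118
s=0.500000, y=0.612118:
  k1 = f(0.500000, 0.612118) = -1.227203
  k2 = f(1.000000, -0.001484) = -0.610146
  y ← 0.612118 + (0.5/2)·(-1.227203 + (-0.610146)) = 0.152781
y(1) ≈ 0.1528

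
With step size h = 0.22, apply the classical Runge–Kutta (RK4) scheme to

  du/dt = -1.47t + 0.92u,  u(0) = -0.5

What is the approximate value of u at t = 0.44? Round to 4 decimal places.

-0.9131

RK4: k1 = f(t_n, u_n); k2 = f(t_n + h/2, u_n + (h/2)·k1); k3 = f(t_n + h/2, u_n + (h/2)·k2); k4 = f(t_n + h, u_n + h·k3); u_{n+1} = u_n + (h/6)·(k1 + 2k2 + 2k3 + k4).
t=0.000000, u=-0.500000:
  k1 = f(0.000000, -0.500000) = -0.460000
  k2 = f(0.110000, -0.550600) = -0.668252
  k3 = f(0.110000, -0.573508) = -0.689327
  k4 = f(0.220000, -0.651652) = -0.922920
  u ← -0.500000 + (0.22/6)·(k1 + 2k2 + 2k3 + k4) = -0.650263
t=0.220000, u=-0.650263:
  k1 = f(0.220000, -0.650263) = -0.921642
  k2 = f(0.330000, -0.751643) = -1.176612
  k3 = f(0.330000, -0.779690) = -1.202415
  k4 = f(0.440000, -0.914794) = -1.488411
  u ← -0.650263 + (0.22/6)·(k1 + 2k2 + 2k3 + k4) = -0.913093
u(0.44) ≈ -0.9131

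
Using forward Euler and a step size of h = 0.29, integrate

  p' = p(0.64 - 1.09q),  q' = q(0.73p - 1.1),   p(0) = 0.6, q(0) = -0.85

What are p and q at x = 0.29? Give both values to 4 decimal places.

0.8726, -0.6868

Euler on (p,q): p_{n+1} = p_n + h·p', q_{n+1} = q_n + h·q'.
0.000000: (0.600000, -0.850000); f=(0.939900, 0.562700) → (0.872571, -0.686817)
(p(0.29), q(0.29)) ≈ (0.8726, -0.6868)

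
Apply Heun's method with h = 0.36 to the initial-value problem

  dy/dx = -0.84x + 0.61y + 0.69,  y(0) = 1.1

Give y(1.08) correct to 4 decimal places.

Heun: k1 = f(x_n, y_n); k2 = f(x_n + h, y_n + h·k1); y_{n+1} = y_n + (h/2)·(k1 + k2).
x=0.000000, y=1.100000:
  k1 = f(0.000000, 1.100000) = 1.361000
  k2 = f(0.360000, 1.589960) = 1.357476
  y ← 1.100000 + (0.36/2)·(1.361000 + 1.357476) = 1.589326
x=0.360000, y=1.589326:
  k1 = f(0.360000, 1.589326) = 1.357089
  k2 = f(0.720000, 2.077878) = 1.352705
  y ← 1.589326 + (0.36/2)·(1.357089 + 1.352705) = 2.077089
x=0.720000, y=2.077089:
  k1 = f(0.720000, 2.077089) = 1.352224
  k2 = f(1.080000, 2.563889) = 1.346772
  y ← 2.077089 + (0.36/2)·(1.352224 + 1.346772) = 2.562908
y(1.08) ≈ 2.5629

2.5629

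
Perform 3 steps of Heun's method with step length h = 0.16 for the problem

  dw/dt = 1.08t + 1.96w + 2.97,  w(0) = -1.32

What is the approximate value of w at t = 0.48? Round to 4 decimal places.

Heun: k1 = f(t_n, w_n); k2 = f(t_n + h, w_n + h·k1); w_{n+1} = w_n + (h/2)·(k1 + k2).
t=0.000000, w=-1.320000:
  k1 = f(0.000000, -1.320000) = 0.382800
  k2 = f(0.160000, -1.258752) = 0.675646
  w ← -1.320000 + (0.16/2)·(0.382800 + 0.675646) = -1.235324
t=0.160000, w=-1.235324:
  k1 = f(0.160000, -1.235324) = 0.721564
  k2 = f(0.320000, -1.119874) = 1.120647
  w ← -1.235324 + (0.16/2)·(0.721564 + 1.120647) = -1.087947
t=0.320000, w=-1.087947:
  k1 = f(0.320000, -1.087947) = 1.183223
  k2 = f(0.480000, -0.898632) = 1.727082
  w ← -1.087947 + (0.16/2)·(1.183223 + 1.727082) = -0.855123
w(0.48) ≈ -0.8551

-0.8551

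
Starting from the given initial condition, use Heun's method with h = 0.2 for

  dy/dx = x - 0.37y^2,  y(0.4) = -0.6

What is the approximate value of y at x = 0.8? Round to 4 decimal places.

Heun: k1 = f(x_n, y_n); k2 = f(x_n + h, y_n + h·k1); y_{n+1} = y_n + (h/2)·(k1 + k2).
x=0.400000, y=-0.600000:
  k1 = f(0.400000, -0.600000) = 0.266800
  k2 = f(0.600000, -0.546640) = 0.489438
  y ← -0.600000 + (0.2/2)·(0.266800 + 0.489438) = -0.524376
x=0.600000, y=-0.524376:
  k1 = f(0.600000, -0.524376) = 0.498261
  k2 = f(0.800000, -0.424724) = 0.733256
  y ← -0.524376 + (0.2/2)·(0.498261 + 0.733256) = -0.401225
y(0.8) ≈ -0.4012

-0.4012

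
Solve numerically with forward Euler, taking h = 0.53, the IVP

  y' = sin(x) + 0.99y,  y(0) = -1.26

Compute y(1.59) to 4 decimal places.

Euler: y_{n+1} = y_n + h·f(x_n, y_n).
x=0.000000, y=-1.260000: f=-1.247400 → y ← -1.260000 + 0.53·(-1.247400) = -1.921122
x=0.530000, y=-1.921122: f=-1.396377 → y ← -1.921122 + 0.53·(-1.396377) = -2.661202
x=1.060000, y=-2.661202: f=-1.762235 → y ← -2.661202 + 0.53·(-1.762235) = -3.595186
y(1.59) ≈ -3.5952

-3.5952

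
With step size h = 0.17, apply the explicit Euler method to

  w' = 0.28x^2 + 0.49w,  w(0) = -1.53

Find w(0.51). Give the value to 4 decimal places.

Euler: w_{n+1} = w_n + h·f(x_n, w_n).
x=0.000000, w=-1.530000: f=-0.749700 → w ← -1.530000 + 0.17·(-0.749700) = -1.657449
x=0.170000, w=-1.657449: f=-0.804058 → w ← -1.657449 + 0.17·(-0.804058) = -1.794139
x=0.340000, w=-1.794139: f=-0.846760 → w ← -1.794139 + 0.17·(-0.846760) = -1.938088
w(0.51) ≈ -1.9381

-1.9381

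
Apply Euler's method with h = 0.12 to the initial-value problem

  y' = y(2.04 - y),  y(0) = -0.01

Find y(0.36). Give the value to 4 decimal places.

-0.0194

Euler: y_{n+1} = y_n + h·f(t_n, y_n).
t=0.000000, y=-0.010000: f=-0.020500 → y ← -0.010000 + 0.12·(-0.020500) = -0.012460
t=0.120000, y=-0.012460: f=-0.025574 → y ← -0.012460 + 0.12·(-0.025574) = -0.015529
t=0.240000, y=-0.015529: f=-0.031920 → y ← -0.015529 + 0.12·(-0.031920) = -0.019359
y(0.36) ≈ -0.0194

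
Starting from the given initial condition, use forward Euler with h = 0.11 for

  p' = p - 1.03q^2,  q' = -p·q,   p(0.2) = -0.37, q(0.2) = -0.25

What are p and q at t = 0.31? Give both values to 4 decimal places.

Euler on (p,q): p_{n+1} = p_n + h·p', q_{n+1} = q_n + h·q'.
0.200000: (-0.370000, -0.250000); f=(-0.434375, -0.092500) → (-0.417781, -0.260175)
(p(0.31), q(0.31)) ≈ (-0.4178, -0.2602)

-0.4178, -0.2602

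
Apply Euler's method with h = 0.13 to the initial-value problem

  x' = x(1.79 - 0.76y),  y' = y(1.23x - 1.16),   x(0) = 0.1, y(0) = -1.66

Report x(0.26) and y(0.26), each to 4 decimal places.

0.1920, -1.2517

Euler on (x,y): x_{n+1} = x_n + h·x', y_{n+1} = y_n + h·y'.
0.000000: (0.100000, -1.660000); f=(0.305160, 1.721420) → (0.139671, -1.436215)
0.130000: (0.139671, -1.436215); f=(0.402465, 1.419275) → (0.191991, -1.251710)
(x(0.26), y(0.26)) ≈ (0.1920, -1.2517)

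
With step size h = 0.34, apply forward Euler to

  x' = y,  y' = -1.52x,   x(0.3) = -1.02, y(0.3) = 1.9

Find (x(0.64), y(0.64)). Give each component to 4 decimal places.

Euler on (x,y): x_{n+1} = x_n + h·x', y_{n+1} = y_n + h·y'.
0.300000: (-1.020000, 1.900000); f=(1.900000, 1.550400) → (-0.374000, 2.427136)
(x(0.64), y(0.64)) ≈ (-0.3740, 2.4271)

-0.3740, 2.4271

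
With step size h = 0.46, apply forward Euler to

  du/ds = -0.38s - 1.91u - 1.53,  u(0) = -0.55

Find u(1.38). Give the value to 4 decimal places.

-0.9712

Euler: u_{n+1} = u_n + h·f(s_n, u_n).
s=0.000000, u=-0.550000: f=-0.479500 → u ← -0.550000 + 0.46·(-0.479500) = -0.770570
s=0.460000, u=-0.770570: f=-0.233011 → u ← -0.770570 + 0.46·(-0.233011) = -0.877755
s=0.920000, u=-0.877755: f=-0.203088 → u ← -0.877755 + 0.46·(-0.203088) = -0.971175
u(1.38) ≈ -0.9712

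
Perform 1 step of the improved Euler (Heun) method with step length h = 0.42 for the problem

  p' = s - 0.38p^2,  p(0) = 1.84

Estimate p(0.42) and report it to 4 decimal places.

1.5232

Heun: k1 = f(s_n, p_n); k2 = f(s_n + h, p_n + h·k1); p_{n+1} = p_n + (h/2)·(k1 + k2).
s=0.000000, p=1.840000:
  k1 = f(0.000000, 1.840000) = -1.286528
  k2 = f(0.420000, 1.299658) = -0.221862
  p ← 1.840000 + (0.42/2)·(-1.286528 + (-0.221862)) = 1.523238
p(0.42) ≈ 1.5232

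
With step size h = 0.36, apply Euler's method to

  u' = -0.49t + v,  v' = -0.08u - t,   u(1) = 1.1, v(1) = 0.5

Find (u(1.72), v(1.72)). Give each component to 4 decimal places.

Euler on (u,v): u_{n+1} = u_n + h·u', v_{n+1} = v_n + h·v'.
1.000000: (1.100000, 0.500000); f=(0.010000, -1.088000) → (1.103600, 0.108320)
1.360000: (1.103600, 0.108320); f=(-0.558080, -1.448288) → (0.902691, -0.413064)
(u(1.72), v(1.72)) ≈ (0.9027, -0.4131)

0.9027, -0.4131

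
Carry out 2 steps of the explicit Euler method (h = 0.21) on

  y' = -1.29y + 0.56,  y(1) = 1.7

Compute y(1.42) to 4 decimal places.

Euler: y_{n+1} = y_n + h·f(x_n, y_n).
x=1.000000, y=1.700000: f=-1.633000 → y ← 1.700000 + 0.21·(-1.633000) = 1.357070
x=1.210000, y=1.357070: f=-1.190620 → y ← 1.357070 + 0.21·(-1.190620) = 1.107040
y(1.42) ≈ 1.1070

1.1070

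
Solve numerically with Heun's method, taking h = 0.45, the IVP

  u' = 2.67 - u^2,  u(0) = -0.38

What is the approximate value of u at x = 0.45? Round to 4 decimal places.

0.6602

Heun: k1 = f(x_n, u_n); k2 = f(x_n + h, u_n + h·k1); u_{n+1} = u_n + (h/2)·(k1 + k2).
x=0.000000, u=-0.380000:
  k1 = f(0.000000, -0.380000) = 2.525600
  k2 = f(0.450000, 0.756520) = 2.097677
  u ← -0.380000 + (0.45/2)·(2.525600 + 2.097677) = 0.660237
u(0.45) ≈ 0.6602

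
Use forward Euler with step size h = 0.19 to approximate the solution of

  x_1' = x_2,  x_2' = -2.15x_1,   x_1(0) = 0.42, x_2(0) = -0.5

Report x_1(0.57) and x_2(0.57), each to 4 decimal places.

Euler on (x_1,x_2): x_1_{n+1} = x_1_n + h·x_1', x_2_{n+1} = x_2_n + h·x_2'.
0.000000: (0.420000, -0.500000); f=(-0.500000, -0.903000) → (0.325000, -0.671570)
0.190000: (0.325000, -0.671570); f=(-0.671570, -0.698750) → (0.197402, -0.804333)
0.380000: (0.197402, -0.804333); f=(-0.804333, -0.424414) → (0.044579, -0.884971)
(x_1(0.57), x_2(0.57)) ≈ (0.0446, -0.8850)

0.0446, -0.8850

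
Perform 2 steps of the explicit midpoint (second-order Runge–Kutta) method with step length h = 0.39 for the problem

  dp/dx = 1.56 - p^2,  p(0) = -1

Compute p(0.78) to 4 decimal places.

-0.1874

Midpoint: k1 = f(x_n, p_n); k2 = f(x_n + h/2, p_n + (h/2)·k1); p_{n+1} = p_n + h·k2.
x=0.000000, p=-1.000000:
  k1 = f(0.000000, -1.000000) = 0.560000
  k2 = f(0.195000, -0.890800) = 0.766475
  p ← -1.000000 + 0.39·0.766475 = -0.701075
x=0.390000, p=-0.701075:
  k1 = f(0.390000, -0.701075) = 1.068494
  k2 = f(0.585000, -0.492718) = 1.317229
  p ← -0.701075 + 0.39·1.317229 = -0.187355
p(0.78) ≈ -0.1874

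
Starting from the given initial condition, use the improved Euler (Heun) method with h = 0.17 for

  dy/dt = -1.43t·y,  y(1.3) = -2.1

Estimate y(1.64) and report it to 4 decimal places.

Heun: k1 = f(t_n, y_n); k2 = f(t_n + h, y_n + h·k1); y_{n+1} = y_n + (h/2)·(k1 + k2).
t=1.300000, y=-2.100000:
  k1 = f(1.300000, -2.100000) = 3.903900
  k2 = f(1.470000, -1.436337) = 3.019324
  y ← -2.100000 + (0.17/2)·(3.903900 + 3.019324) = -1.511526
t=1.470000, y=-1.511526:
  k1 = f(1.470000, -1.511526) = 3.177379
  k2 = f(1.640000, -0.971372) = 2.278061
  y ← -1.511526 + (0.17/2)·(3.177379 + 2.278061) = -1.047814
y(1.64) ≈ -1.0478

-1.0478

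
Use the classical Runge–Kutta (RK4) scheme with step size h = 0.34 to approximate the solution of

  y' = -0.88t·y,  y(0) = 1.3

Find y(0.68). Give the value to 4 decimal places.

RK4: k1 = f(t_n, y_n); k2 = f(t_n + h/2, y_n + (h/2)·k1); k3 = f(t_n + h/2, y_n + (h/2)·k2); k4 = f(t_n + h, y_n + h·k3); y_{n+1} = y_n + (h/6)·(k1 + 2k2 + 2k3 + k4).
t=0.000000, y=1.300000:
  k1 = f(0.000000, 1.300000) = 0.000000
  k2 = f(0.170000, 1.300000) = -0.194480
  k3 = f(0.170000, 1.266938) = -0.189534
  k4 = f(0.340000, 1.235558) = -0.369679
  y ← 1.300000 + (0.34/6)·(k1 + 2k2 + 2k3 + k4) = 1.235530
t=0.340000, y=1.235530:
  k1 = f(0.340000, 1.235530) = -0.369671
  k2 = f(0.510000, 1.172686) = -0.526301
  k3 = f(0.510000, 1.146059) = -0.514351
  k4 = f(0.680000, 1.060651) = -0.634693
  y ← 1.235530 + (0.34/6)·(k1 + 2k2 + 2k3 + k4) = 1.060675
y(0.68) ≈ 1.0607

1.0607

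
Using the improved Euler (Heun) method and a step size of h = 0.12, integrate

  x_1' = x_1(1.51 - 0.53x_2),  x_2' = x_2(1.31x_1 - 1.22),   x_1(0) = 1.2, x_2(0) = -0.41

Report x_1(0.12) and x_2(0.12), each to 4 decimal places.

Heun on (x_1,x_2): k1 = f(x_n, state_n); k2 = f(x_n + h, state_n + h·k1); state_{n+1} = state_n + (h/2)·(k1 + k2).
0.000000: (1.200000, -0.410000)
  k1 = (2.072760, -0.144320)
  predictor → (1.448731, -0.427318)
  k2 = (2.515691, -0.289653)
  → (1.475307, -0.436038)
(x_1(0.12), x_2(0.12)) ≈ (1.4753, -0.4360)

1.4753, -0.4360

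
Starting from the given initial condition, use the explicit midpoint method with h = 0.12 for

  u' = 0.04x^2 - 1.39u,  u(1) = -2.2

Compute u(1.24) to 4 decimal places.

-1.5683

Midpoint: k1 = f(x_n, u_n); k2 = f(x_n + h/2, u_n + (h/2)·k1); u_{n+1} = u_n + h·k2.
x=1.000000, u=-2.200000:
  k1 = f(1.000000, -2.200000) = 3.098000
  k2 = f(1.060000, -2.014120) = 2.844571
  u ← -2.200000 + 0.12·2.844571 = -1.858652
x=1.120000, u=-1.858652:
  k1 = f(1.120000, -1.858652) = 2.633702
  k2 = f(1.180000, -1.700629) = 2.419571
  u ← -1.858652 + 0.12·2.419571 = -1.568303
u(1.24) ≈ -1.5683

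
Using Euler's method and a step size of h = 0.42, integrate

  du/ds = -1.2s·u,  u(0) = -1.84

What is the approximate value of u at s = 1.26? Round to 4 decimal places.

-0.8364

Euler: u_{n+1} = u_n + h·f(s_n, u_n).
s=0.000000, u=-1.840000: f=0.000000 → u ← -1.840000 + 0.42·0.000000 = -1.840000
s=0.420000, u=-1.840000: f=0.927360 → u ← -1.840000 + 0.42·0.927360 = -1.450509
s=0.840000, u=-1.450509: f=1.462113 → u ← -1.450509 + 0.42·1.462113 = -0.836421
u(1.26) ≈ -0.8364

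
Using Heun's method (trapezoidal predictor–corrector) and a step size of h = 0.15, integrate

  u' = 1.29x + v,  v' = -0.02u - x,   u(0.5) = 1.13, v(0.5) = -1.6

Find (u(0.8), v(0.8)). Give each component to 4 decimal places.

0.8747, -1.8010

Heun on (u,v): k1 = f(x_n, state_n); k2 = f(x_n + h, state_n + h·k1); state_{n+1} = state_n + (h/2)·(k1 + k2).
0.500000: (1.130000, -1.600000)
  k1 = (-0.955000, -0.522600)
  predictor → (0.986750, -1.678390)
  k2 = (-0.839890, -0.669735)
  → (0.995383, -1.689425)
0.650000: (0.995383, -1.689425)
  k1 = (-0.850925, -0.669908)
  predictor → (0.867744, -1.789911)
  k2 = (-0.757911, -0.817355)
  → (0.874721, -1.800970)
(u(0.8), v(0.8)) ≈ (0.8747, -1.8010)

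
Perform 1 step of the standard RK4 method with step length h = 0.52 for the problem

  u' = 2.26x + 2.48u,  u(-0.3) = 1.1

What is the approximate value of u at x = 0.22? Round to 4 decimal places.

3.7233

RK4: k1 = f(x_n, u_n); k2 = f(x_n + h/2, u_n + (h/2)·k1); k3 = f(x_n + h/2, u_n + (h/2)·k2); k4 = f(x_n + h, u_n + h·k3); u_{n+1} = u_n + (h/6)·(k1 + 2k2 + 2k3 + k4).
x=-0.300000, u=1.100000:
  k1 = f(-0.300000, 1.100000) = 2.050000
  k2 = f(-0.040000, 1.633000) = 3.959440
  k3 = f(-0.040000, 2.129454) = 5.190647
  k4 = f(0.220000, 3.799136) = 9.919058
  u ← 1.100000 + (0.52/6)·(k1 + 2k2 + 2k3 + k4) = 3.723333
u(0.22) ≈ 3.7233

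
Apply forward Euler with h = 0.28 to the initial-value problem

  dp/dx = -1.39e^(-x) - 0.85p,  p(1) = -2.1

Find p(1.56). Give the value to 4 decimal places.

Euler: p_{n+1} = p_n + h·f(x_n, p_n).
x=1.000000, p=-2.100000: f=1.273648 → p ← -2.100000 + 0.28·1.273648 = -1.743379
x=1.280000, p=-1.743379: f=1.095400 → p ← -1.743379 + 0.28·1.095400 = -1.436667
p(1.56) ≈ -1.4367

-1.4367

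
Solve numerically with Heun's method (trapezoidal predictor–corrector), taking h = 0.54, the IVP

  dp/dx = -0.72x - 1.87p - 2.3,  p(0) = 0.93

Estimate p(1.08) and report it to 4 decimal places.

Heun: k1 = f(x_n, p_n); k2 = f(x_n + h, p_n + h·k1); p_{n+1} = p_n + (h/2)·(k1 + k2).
x=0.000000, p=0.930000:
  k1 = f(0.000000, 0.930000) = -4.039100
  k2 = f(0.540000, -1.251114) = -0.349217
  p ← 0.930000 + (0.54/2)·(-4.039100 + (-0.349217)) = -0.254846
x=0.540000, p=-0.254846:
  k1 = f(0.540000, -0.254846) = -2.212239
  k2 = f(1.080000, -1.449455) = -0.367120
  p ← -0.254846 + (0.54/2)·(-2.212239 + (-0.367120)) = -0.951272
p(1.08) ≈ -0.9513

-0.9513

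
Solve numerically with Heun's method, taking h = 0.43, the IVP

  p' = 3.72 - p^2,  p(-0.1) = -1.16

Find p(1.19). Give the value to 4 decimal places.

1.4149

Heun: k1 = f(x_n, p_n); k2 = f(x_n + h, p_n + h·k1); p_{n+1} = p_n + (h/2)·(k1 + k2).
x=-0.100000, p=-1.160000:
  k1 = f(-0.100000, -1.160000) = 2.374400
  k2 = f(0.330000, -0.139008) = 3.700677
  p ← -1.160000 + (0.43/2)·(2.374400 + 3.700677) = 0.146142
x=0.330000, p=0.146142:
  k1 = f(0.330000, 0.146142) = 3.698643
  k2 = f(0.760000, 1.736558) = 0.704367
  p ← 0.146142 + (0.43/2)·(3.698643 + 0.704367) = 1.092789
x=0.760000, p=1.092789:
  k1 = f(0.760000, 1.092789) = 2.525813
  k2 = f(1.190000, 2.178888) = -1.027554
  p ← 1.092789 + (0.43/2)·(2.525813 + (-1.027554)) = 1.414914
p(1.19) ≈ 1.4149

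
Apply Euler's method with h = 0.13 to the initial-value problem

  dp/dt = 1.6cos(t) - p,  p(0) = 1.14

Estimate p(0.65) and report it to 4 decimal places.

Euler: p_{n+1} = p_n + h·f(t_n, p_n).
t=0.000000, p=1.140000: f=0.460000 → p ← 1.140000 + 0.13·0.460000 = 1.199800
t=0.130000, p=1.199800: f=0.386699 → p ← 1.199800 + 0.13·0.386699 = 1.250071
t=0.260000, p=1.250071: f=0.296153 → p ← 1.250071 + 0.13·0.296153 = 1.288571
t=0.390000, p=1.288571: f=0.191284 → p ← 1.288571 + 0.13·0.191284 = 1.313438
t=0.520000, p=1.313438: f=0.075073 → p ← 1.313438 + 0.13·0.075073 = 1.323197
p(0.65) ≈ 1.3232

1.3232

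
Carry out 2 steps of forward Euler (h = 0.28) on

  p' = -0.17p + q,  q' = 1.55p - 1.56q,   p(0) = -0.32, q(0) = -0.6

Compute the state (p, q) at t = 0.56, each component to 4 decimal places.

Euler on (p,q): p_{n+1} = p_n + h·p', q_{n+1} = q_n + h·q'.
0.000000: (-0.320000, -0.600000); f=(-0.545600, 0.440000) → (-0.472768, -0.476800)
0.280000: (-0.472768, -0.476800); f=(-0.396429, 0.011018) → (-0.583768, -0.473715)
(p(0.56), q(0.56)) ≈ (-0.5838, -0.4737)

-0.5838, -0.4737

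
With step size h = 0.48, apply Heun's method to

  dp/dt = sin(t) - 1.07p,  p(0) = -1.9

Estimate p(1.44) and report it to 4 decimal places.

0.0817

Heun: k1 = f(t_n, p_n); k2 = f(t_n + h, p_n + h·k1); p_{n+1} = p_n + (h/2)·(k1 + k2).
t=0.000000, p=-1.900000:
  k1 = f(0.000000, -1.900000) = 2.033000
  k2 = f(0.480000, -0.924160) = 1.450630
  p ← -1.900000 + (0.48/2)·(2.033000 + 1.450630) = -1.063929
t=0.480000, p=-1.063929:
  k1 = f(0.480000, -1.063929) = 1.600183
  k2 = f(0.960000, -0.295841) = 1.135741
  p ← -1.063929 + (0.48/2)·(1.600183 + 1.135741) = -0.407307
t=0.960000, p=-0.407307:
  k1 = f(0.960000, -0.407307) = 1.255010
  k2 = f(1.440000, 0.195098) = 0.782704
  p ← -0.407307 + (0.48/2)·(1.255010 + 0.782704) = 0.081744
p(1.44) ≈ 0.0817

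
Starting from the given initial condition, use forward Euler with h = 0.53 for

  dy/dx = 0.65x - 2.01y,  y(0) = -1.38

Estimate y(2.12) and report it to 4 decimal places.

0.5247

Euler: y_{n+1} = y_n + h·f(x_n, y_n).
x=0.000000, y=-1.380000: f=2.773800 → y ← -1.380000 + 0.53·2.773800 = 0.090114
x=0.530000, y=0.090114: f=0.163371 → y ← 0.090114 + 0.53·0.163371 = 0.176701
x=1.060000, y=0.176701: f=0.333832 → y ← 0.176701 + 0.53·0.333832 = 0.353631
x=1.590000, y=0.353631: f=0.322701 → y ← 0.353631 + 0.53·0.322701 = 0.524663
y(2.12) ≈ 0.5247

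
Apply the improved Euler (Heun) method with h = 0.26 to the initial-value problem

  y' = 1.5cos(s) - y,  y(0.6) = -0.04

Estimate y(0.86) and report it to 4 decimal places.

Heun: k1 = f(s_n, y_n); k2 = f(s_n + h, y_n + h·k1); y_{n+1} = y_n + (h/2)·(k1 + k2).
s=0.600000, y=-0.040000:
  k1 = f(0.600000, -0.040000) = 1.278003
  k2 = f(0.860000, 0.292281) = 0.686375
  y ← -0.040000 + (0.26/2)·(1.278003 + 0.686375) = 0.215369
y(0.86) ≈ 0.2154

0.2154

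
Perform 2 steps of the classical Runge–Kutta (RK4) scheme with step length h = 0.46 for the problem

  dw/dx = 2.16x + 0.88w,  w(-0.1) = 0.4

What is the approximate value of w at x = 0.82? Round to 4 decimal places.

RK4: k1 = f(x_n, w_n); k2 = f(x_n + h/2, w_n + (h/2)·k1); k3 = f(x_n + h/2, w_n + (h/2)·k2); k4 = f(x_n + h, w_n + h·k3); w_{n+1} = w_n + (h/6)·(k1 + 2k2 + 2k3 + k4).
x=-0.100000, w=0.400000:
  k1 = f(-0.100000, 0.400000) = 0.136000
  k2 = f(0.130000, 0.431280) = 0.660326
  k3 = f(0.130000, 0.551875) = 0.766450
  k4 = f(0.360000, 0.752567) = 1.439859
  w ← 0.400000 + (0.46/6)·(k1 + 2k2 + 2k3 + k4) = 0.739588
x=0.360000, w=0.739588:
  k1 = f(0.360000, 0.739588) = 1.428438
  k2 = f(0.590000, 1.068129) = 2.214353
  k3 = f(0.590000, 1.248890) = 2.373423
  k4 = f(0.820000, 1.831363) = 3.382799
  w ← 0.739588 + (0.46/6)·(k1 + 2k2 + 2k3 + k4) = 1.811909
w(0.82) ≈ 1.8119

1.8119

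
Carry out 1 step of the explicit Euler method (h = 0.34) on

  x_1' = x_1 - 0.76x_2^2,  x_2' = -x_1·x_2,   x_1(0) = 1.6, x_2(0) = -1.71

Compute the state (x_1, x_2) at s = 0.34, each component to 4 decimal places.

Euler on (x_1,x_2): x_1_{n+1} = x_1_n + h·x_1', x_2_{n+1} = x_2_n + h·x_2'.
0.000000: (1.600000, -1.710000); f=(-0.622316, 2.736000) → (1.388413, -0.779760)
(x_1(0.34), x_2(0.34)) ≈ (1.3884, -0.7798)

1.3884, -0.7798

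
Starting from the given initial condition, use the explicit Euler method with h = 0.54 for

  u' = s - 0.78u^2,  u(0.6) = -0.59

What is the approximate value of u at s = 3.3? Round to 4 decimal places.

1.9348

Euler: u_{n+1} = u_n + h·f(s_n, u_n).
s=0.600000, u=-0.590000: f=0.328482 → u ← -0.590000 + 0.54·0.328482 = -0.412620
s=1.140000, u=-0.412620: f=1.007201 → u ← -0.412620 + 0.54·1.007201 = 0.131269
s=1.680000, u=0.131269: f=1.666559 → u ← 0.131269 + 0.54·1.666559 = 1.031211
s=2.220000, u=1.031211: f=1.390551 → u ← 1.031211 + 0.54·1.390551 = 1.782109
s=2.760000, u=1.782109: f=0.282790 → u ← 1.782109 + 0.54·0.282790 = 1.934815
u(3.3) ≈ 1.9348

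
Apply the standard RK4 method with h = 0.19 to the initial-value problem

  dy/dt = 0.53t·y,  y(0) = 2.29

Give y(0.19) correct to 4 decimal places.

RK4: k1 = f(t_n, y_n); k2 = f(t_n + h/2, y_n + (h/2)·k1); k3 = f(t_n + h/2, y_n + (h/2)·k2); k4 = f(t_n + h, y_n + h·k3); y_{n+1} = y_n + (h/6)·(k1 + 2k2 + 2k3 + k4).
t=0.000000, y=2.290000:
  k1 = f(0.000000, 2.290000) = 0.000000
  k2 = f(0.095000, 2.290000) = 0.115302
  k3 = f(0.095000, 2.300954) = 0.115853
  k4 = f(0.190000, 2.312012) = 0.232820
  y ← 2.290000 + (0.19/6)·(k1 + 2k2 + 2k3 + k4) = 2.312012
y(0.19) ≈ 2.3120

2.3120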